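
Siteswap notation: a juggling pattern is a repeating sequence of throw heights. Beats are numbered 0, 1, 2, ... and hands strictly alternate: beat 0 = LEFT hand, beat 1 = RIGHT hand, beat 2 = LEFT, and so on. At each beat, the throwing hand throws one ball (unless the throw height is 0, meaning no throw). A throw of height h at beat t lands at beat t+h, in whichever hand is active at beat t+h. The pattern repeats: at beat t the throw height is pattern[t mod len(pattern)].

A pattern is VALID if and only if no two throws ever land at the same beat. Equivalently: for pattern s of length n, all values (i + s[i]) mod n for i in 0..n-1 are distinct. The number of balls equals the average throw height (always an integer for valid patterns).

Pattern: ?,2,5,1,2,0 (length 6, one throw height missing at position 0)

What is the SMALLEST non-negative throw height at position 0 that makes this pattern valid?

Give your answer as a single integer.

i=0: s[i]=? (unknown)
i=1: (1 + 2) mod 6 = 3
i=2: (2 + 5) mod 6 = 1
i=3: (3 + 1) mod 6 = 4
i=4: (4 + 2) mod 6 = 0
i=5: (5 + 0) mod 6 = 5
Known residues: [0, 1, 3, 4, 5]; need a permutation of 0..5, so missing residue r = 2
Need (0 + s) mod 6 = 2; smallest s = (2 - 0) mod 6 = 2

Answer: 2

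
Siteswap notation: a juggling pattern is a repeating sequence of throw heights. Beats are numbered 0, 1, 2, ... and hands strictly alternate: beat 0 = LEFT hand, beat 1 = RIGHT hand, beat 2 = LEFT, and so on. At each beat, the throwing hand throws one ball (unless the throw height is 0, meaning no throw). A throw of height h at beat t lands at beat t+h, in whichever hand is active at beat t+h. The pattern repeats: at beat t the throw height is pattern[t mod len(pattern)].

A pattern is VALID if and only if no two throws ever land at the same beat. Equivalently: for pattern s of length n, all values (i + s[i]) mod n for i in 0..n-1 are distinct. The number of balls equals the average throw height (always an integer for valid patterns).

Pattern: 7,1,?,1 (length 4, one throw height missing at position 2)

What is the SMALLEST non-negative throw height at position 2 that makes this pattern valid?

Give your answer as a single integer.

Answer: 3

Derivation:
i=0: (0 + 7) mod 4 = 3
i=1: (1 + 1) mod 4 = 2
i=2: s[i]=? (unknown)
i=3: (3 + 1) mod 4 = 0
Known residues: [0, 2, 3]; need a permutation of 0..3, so missing residue r = 1
Need (2 + s) mod 4 = 1; smallest s = (1 - 2) mod 4 = 3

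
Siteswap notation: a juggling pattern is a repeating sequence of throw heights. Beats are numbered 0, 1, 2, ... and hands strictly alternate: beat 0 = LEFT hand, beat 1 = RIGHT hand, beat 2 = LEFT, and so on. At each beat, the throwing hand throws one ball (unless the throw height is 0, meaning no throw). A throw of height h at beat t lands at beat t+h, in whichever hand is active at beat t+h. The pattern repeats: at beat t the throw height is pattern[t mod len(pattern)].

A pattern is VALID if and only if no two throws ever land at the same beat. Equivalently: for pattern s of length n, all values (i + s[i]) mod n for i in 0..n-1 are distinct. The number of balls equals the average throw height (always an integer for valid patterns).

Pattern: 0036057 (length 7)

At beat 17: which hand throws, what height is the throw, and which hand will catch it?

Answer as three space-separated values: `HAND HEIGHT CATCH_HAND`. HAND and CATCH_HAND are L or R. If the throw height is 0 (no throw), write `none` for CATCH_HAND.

Beat 17: 17 mod 2 = 1, so hand = R
Throw height = pattern[17 mod 7] = pattern[3] = 6
Lands at beat 17+6=23, 23 mod 2 = 1, so catch hand = R

Answer: R 6 R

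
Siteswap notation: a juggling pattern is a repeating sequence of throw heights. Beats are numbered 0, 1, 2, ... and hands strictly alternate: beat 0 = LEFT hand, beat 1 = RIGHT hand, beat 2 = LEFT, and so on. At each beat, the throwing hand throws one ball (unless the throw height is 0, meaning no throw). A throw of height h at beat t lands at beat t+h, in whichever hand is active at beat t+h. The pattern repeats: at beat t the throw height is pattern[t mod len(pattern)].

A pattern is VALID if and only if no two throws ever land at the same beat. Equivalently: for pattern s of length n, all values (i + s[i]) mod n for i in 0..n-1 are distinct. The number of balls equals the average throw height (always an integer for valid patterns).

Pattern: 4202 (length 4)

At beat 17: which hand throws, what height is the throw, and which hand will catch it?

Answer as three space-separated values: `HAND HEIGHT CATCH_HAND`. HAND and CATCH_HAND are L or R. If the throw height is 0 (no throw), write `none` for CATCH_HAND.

Answer: R 2 R

Derivation:
Beat 17: 17 mod 2 = 1, so hand = R
Throw height = pattern[17 mod 4] = pattern[1] = 2
Lands at beat 17+2=19, 19 mod 2 = 1, so catch hand = R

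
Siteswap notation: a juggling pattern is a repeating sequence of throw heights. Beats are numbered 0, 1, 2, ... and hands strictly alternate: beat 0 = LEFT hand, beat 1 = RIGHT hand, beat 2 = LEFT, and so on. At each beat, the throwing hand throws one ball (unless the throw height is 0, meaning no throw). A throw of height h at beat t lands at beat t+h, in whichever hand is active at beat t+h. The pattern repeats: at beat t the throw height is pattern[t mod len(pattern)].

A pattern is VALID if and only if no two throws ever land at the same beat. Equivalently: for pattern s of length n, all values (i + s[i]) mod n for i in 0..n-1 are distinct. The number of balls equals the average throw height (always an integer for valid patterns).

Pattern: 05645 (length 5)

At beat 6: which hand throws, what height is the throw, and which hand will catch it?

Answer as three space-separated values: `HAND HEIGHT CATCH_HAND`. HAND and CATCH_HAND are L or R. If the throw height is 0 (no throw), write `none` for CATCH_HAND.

Answer: L 5 R

Derivation:
Beat 6: 6 mod 2 = 0, so hand = L
Throw height = pattern[6 mod 5] = pattern[1] = 5
Lands at beat 6+5=11, 11 mod 2 = 1, so catch hand = R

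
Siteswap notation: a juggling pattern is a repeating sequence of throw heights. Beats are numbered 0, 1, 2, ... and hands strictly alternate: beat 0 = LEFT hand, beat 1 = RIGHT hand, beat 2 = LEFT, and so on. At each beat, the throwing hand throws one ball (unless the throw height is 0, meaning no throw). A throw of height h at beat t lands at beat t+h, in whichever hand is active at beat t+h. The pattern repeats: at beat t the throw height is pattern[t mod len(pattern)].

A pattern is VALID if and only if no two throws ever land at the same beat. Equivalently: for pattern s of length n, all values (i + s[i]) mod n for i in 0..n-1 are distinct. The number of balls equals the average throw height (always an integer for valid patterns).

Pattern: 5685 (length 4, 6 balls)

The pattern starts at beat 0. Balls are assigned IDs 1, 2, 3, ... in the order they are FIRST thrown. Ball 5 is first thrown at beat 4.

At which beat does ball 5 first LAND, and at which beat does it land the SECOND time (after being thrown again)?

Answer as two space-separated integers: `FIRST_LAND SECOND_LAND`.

Beat 0 (L): throw ball1 h=5 -> lands@5:R; in-air after throw: [b1@5:R]
Beat 1 (R): throw ball2 h=6 -> lands@7:R; in-air after throw: [b1@5:R b2@7:R]
Beat 2 (L): throw ball3 h=8 -> lands@10:L; in-air after throw: [b1@5:R b2@7:R b3@10:L]
Beat 3 (R): throw ball4 h=5 -> lands@8:L; in-air after throw: [b1@5:R b2@7:R b4@8:L b3@10:L]
Beat 4 (L): throw ball5 h=5 -> lands@9:R; in-air after throw: [b1@5:R b2@7:R b4@8:L b5@9:R b3@10:L]
Beat 5 (R): throw ball1 h=6 -> lands@11:R; in-air after throw: [b2@7:R b4@8:L b5@9:R b3@10:L b1@11:R]
Beat 6 (L): throw ball6 h=8 -> lands@14:L; in-air after throw: [b2@7:R b4@8:L b5@9:R b3@10:L b1@11:R b6@14:L]
Beat 7 (R): throw ball2 h=5 -> lands@12:L; in-air after throw: [b4@8:L b5@9:R b3@10:L b1@11:R b2@12:L b6@14:L]
Beat 8 (L): throw ball4 h=5 -> lands@13:R; in-air after throw: [b5@9:R b3@10:L b1@11:R b2@12:L b4@13:R b6@14:L]
Beat 9 (R): throw ball5 h=6 -> lands@15:R; in-air after throw: [b3@10:L b1@11:R b2@12:L b4@13:R b6@14:L b5@15:R]
Beat 10 (L): throw ball3 h=8 -> lands@18:L; in-air after throw: [b1@11:R b2@12:L b4@13:R b6@14:L b5@15:R b3@18:L]
Beat 11 (R): throw ball1 h=5 -> lands@16:L; in-air after throw: [b2@12:L b4@13:R b6@14:L b5@15:R b1@16:L b3@18:L]
Beat 12 (L): throw ball2 h=5 -> lands@17:R; in-air after throw: [b4@13:R b6@14:L b5@15:R b1@16:L b2@17:R b3@18:L]
Beat 13 (R): throw ball4 h=6 -> lands@19:R; in-air after throw: [b6@14:L b5@15:R b1@16:L b2@17:R b3@18:L b4@19:R]
Beat 14 (L): throw ball6 h=8 -> lands@22:L; in-air after throw: [b5@15:R b1@16:L b2@17:R b3@18:L b4@19:R b6@22:L]
Beat 15 (R): throw ball5 h=5 -> lands@20:L; in-air after throw: [b1@16:L b2@17:R b3@18:L b4@19:R b5@20:L b6@22:L]
Ball 5: thrown@4 h=5 -> first land @9; rethrown@9 h=6 -> second land @15

Answer: 9 15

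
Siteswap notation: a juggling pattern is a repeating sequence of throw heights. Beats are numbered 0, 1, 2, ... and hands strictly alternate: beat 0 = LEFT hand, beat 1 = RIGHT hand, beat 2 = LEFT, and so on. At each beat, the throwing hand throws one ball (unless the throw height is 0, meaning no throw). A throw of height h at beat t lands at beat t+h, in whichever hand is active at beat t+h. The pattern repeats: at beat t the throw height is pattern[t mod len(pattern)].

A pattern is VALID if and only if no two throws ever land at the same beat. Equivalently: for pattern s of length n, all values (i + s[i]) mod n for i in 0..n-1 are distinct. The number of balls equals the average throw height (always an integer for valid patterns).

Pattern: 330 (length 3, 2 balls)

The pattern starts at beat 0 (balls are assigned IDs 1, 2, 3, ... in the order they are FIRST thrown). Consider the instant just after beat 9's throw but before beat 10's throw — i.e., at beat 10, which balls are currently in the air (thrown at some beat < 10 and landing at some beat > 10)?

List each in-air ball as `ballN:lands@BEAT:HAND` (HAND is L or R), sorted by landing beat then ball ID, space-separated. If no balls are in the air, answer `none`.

Beat 0 (L): throw ball1 h=3 -> lands@3:R; in-air after throw: [b1@3:R]
Beat 1 (R): throw ball2 h=3 -> lands@4:L; in-air after throw: [b1@3:R b2@4:L]
Beat 3 (R): throw ball1 h=3 -> lands@6:L; in-air after throw: [b2@4:L b1@6:L]
Beat 4 (L): throw ball2 h=3 -> lands@7:R; in-air after throw: [b1@6:L b2@7:R]
Beat 6 (L): throw ball1 h=3 -> lands@9:R; in-air after throw: [b2@7:R b1@9:R]
Beat 7 (R): throw ball2 h=3 -> lands@10:L; in-air after throw: [b1@9:R b2@10:L]
Beat 9 (R): throw ball1 h=3 -> lands@12:L; in-air after throw: [b2@10:L b1@12:L]
Beat 10 (L): throw ball2 h=3 -> lands@13:R; in-air after throw: [b1@12:L b2@13:R]

Answer: ball1:lands@12:L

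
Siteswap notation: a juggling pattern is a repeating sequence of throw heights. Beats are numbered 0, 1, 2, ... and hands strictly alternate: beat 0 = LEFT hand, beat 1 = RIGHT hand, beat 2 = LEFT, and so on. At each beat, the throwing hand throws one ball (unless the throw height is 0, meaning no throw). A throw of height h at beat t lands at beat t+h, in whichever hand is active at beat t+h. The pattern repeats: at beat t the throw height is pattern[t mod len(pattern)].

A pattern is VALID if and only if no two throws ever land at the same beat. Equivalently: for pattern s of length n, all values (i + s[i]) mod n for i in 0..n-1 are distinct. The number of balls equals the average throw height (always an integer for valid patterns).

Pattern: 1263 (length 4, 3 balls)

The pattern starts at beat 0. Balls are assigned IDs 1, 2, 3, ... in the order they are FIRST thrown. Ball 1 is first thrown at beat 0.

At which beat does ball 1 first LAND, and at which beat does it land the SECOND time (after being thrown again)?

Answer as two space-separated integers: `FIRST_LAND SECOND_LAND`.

Answer: 1 3

Derivation:
Beat 0 (L): throw ball1 h=1 -> lands@1:R; in-air after throw: [b1@1:R]
Beat 1 (R): throw ball1 h=2 -> lands@3:R; in-air after throw: [b1@3:R]
Beat 2 (L): throw ball2 h=6 -> lands@8:L; in-air after throw: [b1@3:R b2@8:L]
Beat 3 (R): throw ball1 h=3 -> lands@6:L; in-air after throw: [b1@6:L b2@8:L]
Ball 1: thrown@0 h=1 -> first land @1; rethrown@1 h=2 -> second land @3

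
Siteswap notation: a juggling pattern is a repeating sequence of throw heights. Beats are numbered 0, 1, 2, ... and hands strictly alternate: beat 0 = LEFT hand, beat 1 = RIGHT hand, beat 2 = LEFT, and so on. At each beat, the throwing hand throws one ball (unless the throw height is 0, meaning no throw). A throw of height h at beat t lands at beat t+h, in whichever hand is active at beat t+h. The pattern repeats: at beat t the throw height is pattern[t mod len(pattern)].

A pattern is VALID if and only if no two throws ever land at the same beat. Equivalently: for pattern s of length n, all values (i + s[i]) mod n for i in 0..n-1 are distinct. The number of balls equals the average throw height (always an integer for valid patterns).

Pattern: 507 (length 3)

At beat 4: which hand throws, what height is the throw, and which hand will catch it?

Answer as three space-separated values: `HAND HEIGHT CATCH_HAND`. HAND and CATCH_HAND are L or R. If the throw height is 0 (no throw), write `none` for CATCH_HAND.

Answer: L 0 none

Derivation:
Beat 4: 4 mod 2 = 0, so hand = L
Throw height = pattern[4 mod 3] = pattern[1] = 0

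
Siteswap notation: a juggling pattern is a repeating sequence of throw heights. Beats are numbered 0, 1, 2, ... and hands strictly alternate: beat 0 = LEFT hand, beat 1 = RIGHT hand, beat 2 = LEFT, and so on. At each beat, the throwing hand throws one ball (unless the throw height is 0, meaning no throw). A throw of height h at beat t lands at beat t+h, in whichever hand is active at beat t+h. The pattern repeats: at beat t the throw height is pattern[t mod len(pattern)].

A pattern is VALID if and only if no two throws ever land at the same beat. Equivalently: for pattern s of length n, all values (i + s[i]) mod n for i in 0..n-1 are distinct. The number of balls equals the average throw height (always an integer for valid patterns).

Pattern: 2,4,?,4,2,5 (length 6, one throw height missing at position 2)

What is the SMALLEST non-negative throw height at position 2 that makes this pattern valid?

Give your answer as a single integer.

i=0: (0 + 2) mod 6 = 2
i=1: (1 + 4) mod 6 = 5
i=2: s[i]=? (unknown)
i=3: (3 + 4) mod 6 = 1
i=4: (4 + 2) mod 6 = 0
i=5: (5 + 5) mod 6 = 4
Known residues: [0, 1, 2, 4, 5]; need a permutation of 0..5, so missing residue r = 3
Need (2 + s) mod 6 = 3; smallest s = (3 - 2) mod 6 = 1

Answer: 1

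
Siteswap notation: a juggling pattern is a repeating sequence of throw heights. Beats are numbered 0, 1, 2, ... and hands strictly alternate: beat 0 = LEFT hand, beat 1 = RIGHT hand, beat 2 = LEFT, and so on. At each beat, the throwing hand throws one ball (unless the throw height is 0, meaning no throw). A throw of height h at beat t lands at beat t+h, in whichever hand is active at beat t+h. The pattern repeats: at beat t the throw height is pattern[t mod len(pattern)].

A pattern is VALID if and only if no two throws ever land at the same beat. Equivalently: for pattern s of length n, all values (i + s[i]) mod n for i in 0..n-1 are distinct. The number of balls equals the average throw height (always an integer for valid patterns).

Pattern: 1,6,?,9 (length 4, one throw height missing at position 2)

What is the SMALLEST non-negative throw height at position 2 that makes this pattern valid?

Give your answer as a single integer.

Answer: 0

Derivation:
i=0: (0 + 1) mod 4 = 1
i=1: (1 + 6) mod 4 = 3
i=2: s[i]=? (unknown)
i=3: (3 + 9) mod 4 = 0
Known residues: [0, 1, 3]; need a permutation of 0..3, so missing residue r = 2
Need (2 + s) mod 4 = 2; smallest s = (2 - 2) mod 4 = 0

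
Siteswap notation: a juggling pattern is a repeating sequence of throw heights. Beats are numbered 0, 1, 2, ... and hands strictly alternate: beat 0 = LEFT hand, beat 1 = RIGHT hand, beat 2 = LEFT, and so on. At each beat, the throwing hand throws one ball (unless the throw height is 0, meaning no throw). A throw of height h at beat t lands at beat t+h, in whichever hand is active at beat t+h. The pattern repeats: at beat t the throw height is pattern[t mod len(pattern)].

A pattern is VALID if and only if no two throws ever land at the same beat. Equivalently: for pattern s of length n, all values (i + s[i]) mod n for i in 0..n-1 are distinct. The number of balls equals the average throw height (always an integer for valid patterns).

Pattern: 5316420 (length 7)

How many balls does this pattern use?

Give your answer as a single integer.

Answer: 3

Derivation:
Pattern = [5, 3, 1, 6, 4, 2, 0], length n = 7
  position 0: throw height = 5, running sum = 5
  position 1: throw height = 3, running sum = 8
  position 2: throw height = 1, running sum = 9
  position 3: throw height = 6, running sum = 15
  position 4: throw height = 4, running sum = 19
  position 5: throw height = 2, running sum = 21
  position 6: throw height = 0, running sum = 21
Total sum = 21; balls = sum / n = 21 / 7 = 3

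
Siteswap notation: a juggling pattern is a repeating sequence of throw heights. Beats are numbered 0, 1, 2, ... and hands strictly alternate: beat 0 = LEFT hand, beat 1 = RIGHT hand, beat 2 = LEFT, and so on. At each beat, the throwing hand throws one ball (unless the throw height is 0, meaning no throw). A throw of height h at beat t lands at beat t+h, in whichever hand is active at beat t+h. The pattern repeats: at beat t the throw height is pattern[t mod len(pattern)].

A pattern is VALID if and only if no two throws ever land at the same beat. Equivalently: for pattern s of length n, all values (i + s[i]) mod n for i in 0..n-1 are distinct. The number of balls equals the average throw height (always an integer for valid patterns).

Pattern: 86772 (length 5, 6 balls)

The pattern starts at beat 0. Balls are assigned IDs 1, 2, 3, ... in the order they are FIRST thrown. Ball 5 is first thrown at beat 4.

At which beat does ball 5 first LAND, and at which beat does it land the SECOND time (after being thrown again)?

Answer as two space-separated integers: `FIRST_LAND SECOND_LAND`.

Answer: 6 12

Derivation:
Beat 0 (L): throw ball1 h=8 -> lands@8:L; in-air after throw: [b1@8:L]
Beat 1 (R): throw ball2 h=6 -> lands@7:R; in-air after throw: [b2@7:R b1@8:L]
Beat 2 (L): throw ball3 h=7 -> lands@9:R; in-air after throw: [b2@7:R b1@8:L b3@9:R]
Beat 3 (R): throw ball4 h=7 -> lands@10:L; in-air after throw: [b2@7:R b1@8:L b3@9:R b4@10:L]
Beat 4 (L): throw ball5 h=2 -> lands@6:L; in-air after throw: [b5@6:L b2@7:R b1@8:L b3@9:R b4@10:L]
Beat 5 (R): throw ball6 h=8 -> lands@13:R; in-air after throw: [b5@6:L b2@7:R b1@8:L b3@9:R b4@10:L b6@13:R]
Beat 6 (L): throw ball5 h=6 -> lands@12:L; in-air after throw: [b2@7:R b1@8:L b3@9:R b4@10:L b5@12:L b6@13:R]
Beat 7 (R): throw ball2 h=7 -> lands@14:L; in-air after throw: [b1@8:L b3@9:R b4@10:L b5@12:L b6@13:R b2@14:L]
Beat 8 (L): throw ball1 h=7 -> lands@15:R; in-air after throw: [b3@9:R b4@10:L b5@12:L b6@13:R b2@14:L b1@15:R]
Beat 9 (R): throw ball3 h=2 -> lands@11:R; in-air after throw: [b4@10:L b3@11:R b5@12:L b6@13:R b2@14:L b1@15:R]
Beat 10 (L): throw ball4 h=8 -> lands@18:L; in-air after throw: [b3@11:R b5@12:L b6@13:R b2@14:L b1@15:R b4@18:L]
Beat 11 (R): throw ball3 h=6 -> lands@17:R; in-air after throw: [b5@12:L b6@13:R b2@14:L b1@15:R b3@17:R b4@18:L]
Beat 12 (L): throw ball5 h=7 -> lands@19:R; in-air after throw: [b6@13:R b2@14:L b1@15:R b3@17:R b4@18:L b5@19:R]
Ball 5: thrown@4 h=2 -> first land @6; rethrown@6 h=6 -> second land @12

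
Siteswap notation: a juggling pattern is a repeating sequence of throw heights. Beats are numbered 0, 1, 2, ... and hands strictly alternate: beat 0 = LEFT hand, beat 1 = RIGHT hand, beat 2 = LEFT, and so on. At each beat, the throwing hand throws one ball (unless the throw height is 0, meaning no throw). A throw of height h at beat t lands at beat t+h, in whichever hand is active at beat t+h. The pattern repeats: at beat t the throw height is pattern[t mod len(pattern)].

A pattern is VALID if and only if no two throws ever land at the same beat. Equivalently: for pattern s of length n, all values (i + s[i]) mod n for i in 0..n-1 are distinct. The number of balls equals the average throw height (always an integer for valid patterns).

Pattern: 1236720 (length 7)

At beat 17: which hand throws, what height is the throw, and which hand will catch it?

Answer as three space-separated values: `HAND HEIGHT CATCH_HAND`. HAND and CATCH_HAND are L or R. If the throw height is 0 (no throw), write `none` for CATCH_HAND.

Answer: R 6 R

Derivation:
Beat 17: 17 mod 2 = 1, so hand = R
Throw height = pattern[17 mod 7] = pattern[3] = 6
Lands at beat 17+6=23, 23 mod 2 = 1, so catch hand = R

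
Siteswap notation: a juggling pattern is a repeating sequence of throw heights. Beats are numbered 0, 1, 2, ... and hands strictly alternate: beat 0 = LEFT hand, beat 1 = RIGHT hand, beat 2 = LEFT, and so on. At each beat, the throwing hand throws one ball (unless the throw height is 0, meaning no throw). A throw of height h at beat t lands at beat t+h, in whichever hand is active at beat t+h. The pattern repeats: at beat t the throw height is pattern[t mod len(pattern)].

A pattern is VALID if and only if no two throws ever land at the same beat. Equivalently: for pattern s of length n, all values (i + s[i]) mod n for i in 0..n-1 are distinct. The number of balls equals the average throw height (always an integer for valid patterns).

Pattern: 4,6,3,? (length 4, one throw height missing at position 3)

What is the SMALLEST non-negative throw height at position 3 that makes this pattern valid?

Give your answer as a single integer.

Answer: 3

Derivation:
i=0: (0 + 4) mod 4 = 0
i=1: (1 + 6) mod 4 = 3
i=2: (2 + 3) mod 4 = 1
i=3: s[i]=? (unknown)
Known residues: [0, 1, 3]; need a permutation of 0..3, so missing residue r = 2
Need (3 + s) mod 4 = 2; smallest s = (2 - 3) mod 4 = 3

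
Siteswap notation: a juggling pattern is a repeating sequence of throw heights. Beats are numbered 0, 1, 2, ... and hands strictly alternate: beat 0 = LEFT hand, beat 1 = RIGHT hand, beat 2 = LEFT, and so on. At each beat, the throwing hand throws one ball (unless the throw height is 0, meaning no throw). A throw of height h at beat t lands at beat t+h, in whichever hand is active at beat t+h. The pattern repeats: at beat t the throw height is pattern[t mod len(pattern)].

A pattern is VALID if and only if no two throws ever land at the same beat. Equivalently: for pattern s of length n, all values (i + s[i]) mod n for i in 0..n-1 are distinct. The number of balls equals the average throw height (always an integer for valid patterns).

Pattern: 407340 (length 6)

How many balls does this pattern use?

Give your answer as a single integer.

Pattern = [4, 0, 7, 3, 4, 0], length n = 6
  position 0: throw height = 4, running sum = 4
  position 1: throw height = 0, running sum = 4
  position 2: throw height = 7, running sum = 11
  position 3: throw height = 3, running sum = 14
  position 4: throw height = 4, running sum = 18
  position 5: throw height = 0, running sum = 18
Total sum = 18; balls = sum / n = 18 / 6 = 3

Answer: 3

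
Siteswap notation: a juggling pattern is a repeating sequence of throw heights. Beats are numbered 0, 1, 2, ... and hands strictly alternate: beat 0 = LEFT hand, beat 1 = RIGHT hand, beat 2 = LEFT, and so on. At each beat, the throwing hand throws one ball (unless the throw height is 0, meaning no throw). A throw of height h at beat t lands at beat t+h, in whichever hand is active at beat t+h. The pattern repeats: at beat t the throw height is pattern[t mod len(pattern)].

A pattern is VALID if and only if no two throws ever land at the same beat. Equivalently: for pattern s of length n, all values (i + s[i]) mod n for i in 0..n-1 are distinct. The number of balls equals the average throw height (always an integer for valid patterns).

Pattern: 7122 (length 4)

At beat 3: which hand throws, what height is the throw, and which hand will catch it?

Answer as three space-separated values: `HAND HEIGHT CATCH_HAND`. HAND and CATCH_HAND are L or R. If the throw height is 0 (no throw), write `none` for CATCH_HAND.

Answer: R 2 R

Derivation:
Beat 3: 3 mod 2 = 1, so hand = R
Throw height = pattern[3 mod 4] = pattern[3] = 2
Lands at beat 3+2=5, 5 mod 2 = 1, so catch hand = R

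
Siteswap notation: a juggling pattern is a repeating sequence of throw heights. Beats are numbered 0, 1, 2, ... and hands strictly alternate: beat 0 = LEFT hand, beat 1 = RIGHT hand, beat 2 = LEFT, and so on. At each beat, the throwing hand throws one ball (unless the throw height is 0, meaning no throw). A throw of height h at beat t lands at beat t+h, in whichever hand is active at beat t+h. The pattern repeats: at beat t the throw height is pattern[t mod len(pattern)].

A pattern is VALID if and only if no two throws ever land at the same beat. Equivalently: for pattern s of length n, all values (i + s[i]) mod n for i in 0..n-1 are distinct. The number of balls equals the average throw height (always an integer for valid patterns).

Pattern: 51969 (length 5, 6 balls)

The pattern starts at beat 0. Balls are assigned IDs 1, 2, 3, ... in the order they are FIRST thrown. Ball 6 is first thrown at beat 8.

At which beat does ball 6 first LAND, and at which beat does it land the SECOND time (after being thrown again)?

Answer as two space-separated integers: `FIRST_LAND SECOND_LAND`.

Answer: 14 23

Derivation:
Beat 0 (L): throw ball1 h=5 -> lands@5:R; in-air after throw: [b1@5:R]
Beat 1 (R): throw ball2 h=1 -> lands@2:L; in-air after throw: [b2@2:L b1@5:R]
Beat 2 (L): throw ball2 h=9 -> lands@11:R; in-air after throw: [b1@5:R b2@11:R]
Beat 3 (R): throw ball3 h=6 -> lands@9:R; in-air after throw: [b1@5:R b3@9:R b2@11:R]
Beat 4 (L): throw ball4 h=9 -> lands@13:R; in-air after throw: [b1@5:R b3@9:R b2@11:R b4@13:R]
Beat 5 (R): throw ball1 h=5 -> lands@10:L; in-air after throw: [b3@9:R b1@10:L b2@11:R b4@13:R]
Beat 6 (L): throw ball5 h=1 -> lands@7:R; in-air after throw: [b5@7:R b3@9:R b1@10:L b2@11:R b4@13:R]
Beat 7 (R): throw ball5 h=9 -> lands@16:L; in-air after throw: [b3@9:R b1@10:L b2@11:R b4@13:R b5@16:L]
Beat 8 (L): throw ball6 h=6 -> lands@14:L; in-air after throw: [b3@9:R b1@10:L b2@11:R b4@13:R b6@14:L b5@16:L]
Beat 9 (R): throw ball3 h=9 -> lands@18:L; in-air after throw: [b1@10:L b2@11:R b4@13:R b6@14:L b5@16:L b3@18:L]
Beat 10 (L): throw ball1 h=5 -> lands@15:R; in-air after throw: [b2@11:R b4@13:R b6@14:L b1@15:R b5@16:L b3@18:L]
Beat 11 (R): throw ball2 h=1 -> lands@12:L; in-air after throw: [b2@12:L b4@13:R b6@14:L b1@15:R b5@16:L b3@18:L]
Beat 12 (L): throw ball2 h=9 -> lands@21:R; in-air after throw: [b4@13:R b6@14:L b1@15:R b5@16:L b3@18:L b2@21:R]
Beat 13 (R): throw ball4 h=6 -> lands@19:R; in-air after throw: [b6@14:L b1@15:R b5@16:L b3@18:L b4@19:R b2@21:R]
Beat 14 (L): throw ball6 h=9 -> lands@23:R; in-air after throw: [b1@15:R b5@16:L b3@18:L b4@19:R b2@21:R b6@23:R]
Beat 15 (R): throw ball1 h=5 -> lands@20:L; in-air after throw: [b5@16:L b3@18:L b4@19:R b1@20:L b2@21:R b6@23:R]
Beat 16 (L): throw ball5 h=1 -> lands@17:R; in-air after throw: [b5@17:R b3@18:L b4@19:R b1@20:L b2@21:R b6@23:R]
Beat 17 (R): throw ball5 h=9 -> lands@26:L; in-air after throw: [b3@18:L b4@19:R b1@20:L b2@21:R b6@23:R b5@26:L]
Beat 18 (L): throw ball3 h=6 -> lands@24:L; in-air after throw: [b4@19:R b1@20:L b2@21:R b6@23:R b3@24:L b5@26:L]
Beat 19 (R): throw ball4 h=9 -> lands@28:L; in-air after throw: [b1@20:L b2@21:R b6@23:R b3@24:L b5@26:L b4@28:L]
Beat 20 (L): throw ball1 h=5 -> lands@25:R; in-air after throw: [b2@21:R b6@23:R b3@24:L b1@25:R b5@26:L b4@28:L]
Beat 21 (R): throw ball2 h=1 -> lands@22:L; in-air after throw: [b2@22:L b6@23:R b3@24:L b1@25:R b5@26:L b4@28:L]
Ball 6: thrown@8 h=6 -> first land @14; rethrown@14 h=9 -> second land @23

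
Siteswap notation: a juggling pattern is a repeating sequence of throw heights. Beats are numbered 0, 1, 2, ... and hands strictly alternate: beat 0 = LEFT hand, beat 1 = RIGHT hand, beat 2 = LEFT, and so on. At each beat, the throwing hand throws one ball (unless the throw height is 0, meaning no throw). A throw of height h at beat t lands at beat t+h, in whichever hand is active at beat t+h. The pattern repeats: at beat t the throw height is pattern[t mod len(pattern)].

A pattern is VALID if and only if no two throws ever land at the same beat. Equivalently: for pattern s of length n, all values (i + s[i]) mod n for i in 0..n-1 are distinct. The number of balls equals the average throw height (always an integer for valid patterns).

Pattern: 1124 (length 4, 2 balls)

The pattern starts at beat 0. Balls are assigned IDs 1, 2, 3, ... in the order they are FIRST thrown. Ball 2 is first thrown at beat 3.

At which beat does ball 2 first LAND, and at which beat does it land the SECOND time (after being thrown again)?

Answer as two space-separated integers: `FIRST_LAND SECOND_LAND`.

Answer: 7 11

Derivation:
Beat 0 (L): throw ball1 h=1 -> lands@1:R; in-air after throw: [b1@1:R]
Beat 1 (R): throw ball1 h=1 -> lands@2:L; in-air after throw: [b1@2:L]
Beat 2 (L): throw ball1 h=2 -> lands@4:L; in-air after throw: [b1@4:L]
Beat 3 (R): throw ball2 h=4 -> lands@7:R; in-air after throw: [b1@4:L b2@7:R]
Beat 4 (L): throw ball1 h=1 -> lands@5:R; in-air after throw: [b1@5:R b2@7:R]
Beat 5 (R): throw ball1 h=1 -> lands@6:L; in-air after throw: [b1@6:L b2@7:R]
Beat 6 (L): throw ball1 h=2 -> lands@8:L; in-air after throw: [b2@7:R b1@8:L]
Beat 7 (R): throw ball2 h=4 -> lands@11:R; in-air after throw: [b1@8:L b2@11:R]
Beat 8 (L): throw ball1 h=1 -> lands@9:R; in-air after throw: [b1@9:R b2@11:R]
Beat 9 (R): throw ball1 h=1 -> lands@10:L; in-air after throw: [b1@10:L b2@11:R]
Beat 10 (L): throw ball1 h=2 -> lands@12:L; in-air after throw: [b2@11:R b1@12:L]
Beat 11 (R): throw ball2 h=4 -> lands@15:R; in-air after throw: [b1@12:L b2@15:R]
Ball 2: thrown@3 h=4 -> first land @7; rethrown@7 h=4 -> second land @11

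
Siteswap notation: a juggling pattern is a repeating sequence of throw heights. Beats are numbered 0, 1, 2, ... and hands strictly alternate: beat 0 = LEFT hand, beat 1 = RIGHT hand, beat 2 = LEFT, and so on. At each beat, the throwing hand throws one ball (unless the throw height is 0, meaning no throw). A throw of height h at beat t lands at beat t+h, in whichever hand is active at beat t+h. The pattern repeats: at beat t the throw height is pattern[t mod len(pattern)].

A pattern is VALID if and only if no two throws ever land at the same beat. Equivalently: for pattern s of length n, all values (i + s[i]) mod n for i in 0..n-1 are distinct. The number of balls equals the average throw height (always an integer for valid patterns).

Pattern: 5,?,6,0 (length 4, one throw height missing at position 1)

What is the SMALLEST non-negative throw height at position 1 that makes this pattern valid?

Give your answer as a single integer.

i=0: (0 + 5) mod 4 = 1
i=1: s[i]=? (unknown)
i=2: (2 + 6) mod 4 = 0
i=3: (3 + 0) mod 4 = 3
Known residues: [0, 1, 3]; need a permutation of 0..3, so missing residue r = 2
Need (1 + s) mod 4 = 2; smallest s = (2 - 1) mod 4 = 1

Answer: 1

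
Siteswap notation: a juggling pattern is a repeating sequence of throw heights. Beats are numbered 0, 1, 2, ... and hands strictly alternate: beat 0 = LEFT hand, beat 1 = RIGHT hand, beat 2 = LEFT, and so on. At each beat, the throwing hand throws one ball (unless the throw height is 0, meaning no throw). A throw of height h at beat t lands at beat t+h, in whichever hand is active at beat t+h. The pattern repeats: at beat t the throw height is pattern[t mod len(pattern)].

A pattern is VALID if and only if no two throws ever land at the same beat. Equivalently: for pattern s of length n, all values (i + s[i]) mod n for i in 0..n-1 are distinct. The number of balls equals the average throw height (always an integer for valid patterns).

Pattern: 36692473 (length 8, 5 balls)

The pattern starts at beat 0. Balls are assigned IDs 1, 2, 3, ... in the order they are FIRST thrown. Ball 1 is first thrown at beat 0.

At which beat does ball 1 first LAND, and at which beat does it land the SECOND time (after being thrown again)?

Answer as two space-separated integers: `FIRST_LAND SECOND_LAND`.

Answer: 3 12

Derivation:
Beat 0 (L): throw ball1 h=3 -> lands@3:R; in-air after throw: [b1@3:R]
Beat 1 (R): throw ball2 h=6 -> lands@7:R; in-air after throw: [b1@3:R b2@7:R]
Beat 2 (L): throw ball3 h=6 -> lands@8:L; in-air after throw: [b1@3:R b2@7:R b3@8:L]
Beat 3 (R): throw ball1 h=9 -> lands@12:L; in-air after throw: [b2@7:R b3@8:L b1@12:L]
Beat 4 (L): throw ball4 h=2 -> lands@6:L; in-air after throw: [b4@6:L b2@7:R b3@8:L b1@12:L]
Beat 5 (R): throw ball5 h=4 -> lands@9:R; in-air after throw: [b4@6:L b2@7:R b3@8:L b5@9:R b1@12:L]
Beat 6 (L): throw ball4 h=7 -> lands@13:R; in-air after throw: [b2@7:R b3@8:L b5@9:R b1@12:L b4@13:R]
Beat 7 (R): throw ball2 h=3 -> lands@10:L; in-air after throw: [b3@8:L b5@9:R b2@10:L b1@12:L b4@13:R]
Beat 8 (L): throw ball3 h=3 -> lands@11:R; in-air after throw: [b5@9:R b2@10:L b3@11:R b1@12:L b4@13:R]
Beat 9 (R): throw ball5 h=6 -> lands@15:R; in-air after throw: [b2@10:L b3@11:R b1@12:L b4@13:R b5@15:R]
Beat 10 (L): throw ball2 h=6 -> lands@16:L; in-air after throw: [b3@11:R b1@12:L b4@13:R b5@15:R b2@16:L]
Beat 11 (R): throw ball3 h=9 -> lands@20:L; in-air after throw: [b1@12:L b4@13:R b5@15:R b2@16:L b3@20:L]
Beat 12 (L): throw ball1 h=2 -> lands@14:L; in-air after throw: [b4@13:R b1@14:L b5@15:R b2@16:L b3@20:L]
Ball 1: thrown@0 h=3 -> first land @3; rethrown@3 h=9 -> second land @12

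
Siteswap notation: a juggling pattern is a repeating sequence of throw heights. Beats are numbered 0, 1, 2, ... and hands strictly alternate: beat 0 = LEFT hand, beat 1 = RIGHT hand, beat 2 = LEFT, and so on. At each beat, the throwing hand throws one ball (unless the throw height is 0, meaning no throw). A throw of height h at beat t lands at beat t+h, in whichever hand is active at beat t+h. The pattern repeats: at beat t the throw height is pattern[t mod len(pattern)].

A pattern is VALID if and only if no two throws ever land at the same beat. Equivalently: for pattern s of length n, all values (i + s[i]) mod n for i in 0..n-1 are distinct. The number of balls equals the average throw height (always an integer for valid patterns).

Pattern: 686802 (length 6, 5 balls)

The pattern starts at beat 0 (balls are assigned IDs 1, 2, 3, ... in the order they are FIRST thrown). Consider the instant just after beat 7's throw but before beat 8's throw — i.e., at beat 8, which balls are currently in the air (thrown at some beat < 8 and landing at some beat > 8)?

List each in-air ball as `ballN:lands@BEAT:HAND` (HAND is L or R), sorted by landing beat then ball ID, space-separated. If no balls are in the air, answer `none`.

Beat 0 (L): throw ball1 h=6 -> lands@6:L; in-air after throw: [b1@6:L]
Beat 1 (R): throw ball2 h=8 -> lands@9:R; in-air after throw: [b1@6:L b2@9:R]
Beat 2 (L): throw ball3 h=6 -> lands@8:L; in-air after throw: [b1@6:L b3@8:L b2@9:R]
Beat 3 (R): throw ball4 h=8 -> lands@11:R; in-air after throw: [b1@6:L b3@8:L b2@9:R b4@11:R]
Beat 5 (R): throw ball5 h=2 -> lands@7:R; in-air after throw: [b1@6:L b5@7:R b3@8:L b2@9:R b4@11:R]
Beat 6 (L): throw ball1 h=6 -> lands@12:L; in-air after throw: [b5@7:R b3@8:L b2@9:R b4@11:R b1@12:L]
Beat 7 (R): throw ball5 h=8 -> lands@15:R; in-air after throw: [b3@8:L b2@9:R b4@11:R b1@12:L b5@15:R]
Beat 8 (L): throw ball3 h=6 -> lands@14:L; in-air after throw: [b2@9:R b4@11:R b1@12:L b3@14:L b5@15:R]

Answer: ball2:lands@9:R ball4:lands@11:R ball1:lands@12:L ball5:lands@15:R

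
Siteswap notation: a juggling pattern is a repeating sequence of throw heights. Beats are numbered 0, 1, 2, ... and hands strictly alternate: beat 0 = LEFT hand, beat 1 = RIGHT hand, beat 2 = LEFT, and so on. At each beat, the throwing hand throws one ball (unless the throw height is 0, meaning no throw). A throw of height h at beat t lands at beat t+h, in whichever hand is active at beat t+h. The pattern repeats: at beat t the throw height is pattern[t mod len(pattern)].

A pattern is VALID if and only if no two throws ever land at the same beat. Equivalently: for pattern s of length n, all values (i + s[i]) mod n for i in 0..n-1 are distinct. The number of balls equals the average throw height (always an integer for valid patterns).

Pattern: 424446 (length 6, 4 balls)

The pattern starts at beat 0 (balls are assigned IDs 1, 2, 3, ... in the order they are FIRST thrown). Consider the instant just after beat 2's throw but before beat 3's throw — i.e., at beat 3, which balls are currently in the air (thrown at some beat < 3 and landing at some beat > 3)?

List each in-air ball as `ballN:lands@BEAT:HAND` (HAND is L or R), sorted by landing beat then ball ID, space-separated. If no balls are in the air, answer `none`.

Answer: ball1:lands@4:L ball3:lands@6:L

Derivation:
Beat 0 (L): throw ball1 h=4 -> lands@4:L; in-air after throw: [b1@4:L]
Beat 1 (R): throw ball2 h=2 -> lands@3:R; in-air after throw: [b2@3:R b1@4:L]
Beat 2 (L): throw ball3 h=4 -> lands@6:L; in-air after throw: [b2@3:R b1@4:L b3@6:L]
Beat 3 (R): throw ball2 h=4 -> lands@7:R; in-air after throw: [b1@4:L b3@6:L b2@7:R]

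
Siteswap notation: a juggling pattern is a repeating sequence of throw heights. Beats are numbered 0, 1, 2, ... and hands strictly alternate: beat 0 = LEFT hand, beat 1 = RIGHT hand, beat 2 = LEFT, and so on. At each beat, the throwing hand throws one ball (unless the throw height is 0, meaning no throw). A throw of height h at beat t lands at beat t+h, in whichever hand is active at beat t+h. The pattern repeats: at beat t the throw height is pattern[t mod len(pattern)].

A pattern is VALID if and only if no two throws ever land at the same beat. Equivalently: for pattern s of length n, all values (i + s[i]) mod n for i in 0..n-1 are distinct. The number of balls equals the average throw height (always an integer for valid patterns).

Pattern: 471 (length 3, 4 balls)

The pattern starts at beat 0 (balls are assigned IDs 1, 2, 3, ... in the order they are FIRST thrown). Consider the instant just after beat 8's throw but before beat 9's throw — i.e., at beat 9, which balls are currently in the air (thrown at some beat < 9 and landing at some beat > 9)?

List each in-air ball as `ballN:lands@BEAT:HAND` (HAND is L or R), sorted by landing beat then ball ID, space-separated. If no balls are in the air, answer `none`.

Answer: ball4:lands@10:L ball1:lands@11:R ball3:lands@14:L

Derivation:
Beat 0 (L): throw ball1 h=4 -> lands@4:L; in-air after throw: [b1@4:L]
Beat 1 (R): throw ball2 h=7 -> lands@8:L; in-air after throw: [b1@4:L b2@8:L]
Beat 2 (L): throw ball3 h=1 -> lands@3:R; in-air after throw: [b3@3:R b1@4:L b2@8:L]
Beat 3 (R): throw ball3 h=4 -> lands@7:R; in-air after throw: [b1@4:L b3@7:R b2@8:L]
Beat 4 (L): throw ball1 h=7 -> lands@11:R; in-air after throw: [b3@7:R b2@8:L b1@11:R]
Beat 5 (R): throw ball4 h=1 -> lands@6:L; in-air after throw: [b4@6:L b3@7:R b2@8:L b1@11:R]
Beat 6 (L): throw ball4 h=4 -> lands@10:L; in-air after throw: [b3@7:R b2@8:L b4@10:L b1@11:R]
Beat 7 (R): throw ball3 h=7 -> lands@14:L; in-air after throw: [b2@8:L b4@10:L b1@11:R b3@14:L]
Beat 8 (L): throw ball2 h=1 -> lands@9:R; in-air after throw: [b2@9:R b4@10:L b1@11:R b3@14:L]
Beat 9 (R): throw ball2 h=4 -> lands@13:R; in-air after throw: [b4@10:L b1@11:R b2@13:R b3@14:L]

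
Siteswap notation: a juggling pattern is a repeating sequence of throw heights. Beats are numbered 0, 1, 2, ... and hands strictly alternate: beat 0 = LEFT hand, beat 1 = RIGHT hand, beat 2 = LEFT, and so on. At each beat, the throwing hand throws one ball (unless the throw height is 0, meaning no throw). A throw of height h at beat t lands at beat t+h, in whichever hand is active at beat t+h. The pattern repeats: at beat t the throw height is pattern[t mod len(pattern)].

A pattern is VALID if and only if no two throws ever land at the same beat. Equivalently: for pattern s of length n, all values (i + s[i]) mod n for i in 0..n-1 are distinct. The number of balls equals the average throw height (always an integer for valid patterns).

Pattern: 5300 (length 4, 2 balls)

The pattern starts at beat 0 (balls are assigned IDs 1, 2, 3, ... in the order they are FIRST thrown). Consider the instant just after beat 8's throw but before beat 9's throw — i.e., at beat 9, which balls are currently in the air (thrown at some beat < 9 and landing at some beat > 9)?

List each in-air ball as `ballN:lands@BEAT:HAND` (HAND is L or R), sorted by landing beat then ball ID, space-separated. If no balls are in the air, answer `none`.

Beat 0 (L): throw ball1 h=5 -> lands@5:R; in-air after throw: [b1@5:R]
Beat 1 (R): throw ball2 h=3 -> lands@4:L; in-air after throw: [b2@4:L b1@5:R]
Beat 4 (L): throw ball2 h=5 -> lands@9:R; in-air after throw: [b1@5:R b2@9:R]
Beat 5 (R): throw ball1 h=3 -> lands@8:L; in-air after throw: [b1@8:L b2@9:R]
Beat 8 (L): throw ball1 h=5 -> lands@13:R; in-air after throw: [b2@9:R b1@13:R]
Beat 9 (R): throw ball2 h=3 -> lands@12:L; in-air after throw: [b2@12:L b1@13:R]

Answer: ball1:lands@13:R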